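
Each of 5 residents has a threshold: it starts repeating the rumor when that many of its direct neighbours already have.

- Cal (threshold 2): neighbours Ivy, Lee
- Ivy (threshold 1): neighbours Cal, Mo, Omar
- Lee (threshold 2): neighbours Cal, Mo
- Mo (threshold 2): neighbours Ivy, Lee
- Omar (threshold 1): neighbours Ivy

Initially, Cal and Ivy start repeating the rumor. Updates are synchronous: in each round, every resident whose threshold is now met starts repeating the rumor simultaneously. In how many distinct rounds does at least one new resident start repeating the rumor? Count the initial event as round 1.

Round 1 — Cal, Ivy start repeating the rumor (initial).
Round 2 — checking thresholds:
  Lee: 1 of 2 neighbours < 2, not yet.
  Mo: 1 of 2 neighbours < 2, not yet.
  Omar: 1 of 1 neighbours ≥ 1, starts repeating the rumor.
Round 3 — no new spreads; cascade stops.

2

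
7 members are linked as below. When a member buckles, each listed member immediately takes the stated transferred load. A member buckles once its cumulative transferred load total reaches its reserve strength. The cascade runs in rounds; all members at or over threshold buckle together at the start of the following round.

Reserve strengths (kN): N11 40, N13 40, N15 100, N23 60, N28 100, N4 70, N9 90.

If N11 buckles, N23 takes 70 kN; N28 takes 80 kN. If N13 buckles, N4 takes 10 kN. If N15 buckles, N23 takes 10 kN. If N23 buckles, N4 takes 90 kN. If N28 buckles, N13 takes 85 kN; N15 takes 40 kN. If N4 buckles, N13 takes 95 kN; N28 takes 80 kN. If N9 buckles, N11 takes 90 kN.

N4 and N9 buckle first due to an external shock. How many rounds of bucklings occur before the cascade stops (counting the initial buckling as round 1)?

3

Round 1 — N4, N9 buckle (initial).
  N11: +90 → 90 ≥ 40
  N13: +95 → 95 ≥ 40
  N28: +80 → 80 < 100
Round 2 — N11, N13 buckle.
  N23: +70 → 70 ≥ 60
  N28: +80 → 160 ≥ 100
Round 3 — N23, N28 buckle.
  N15: +40 → 40 < 100
No further bucklings.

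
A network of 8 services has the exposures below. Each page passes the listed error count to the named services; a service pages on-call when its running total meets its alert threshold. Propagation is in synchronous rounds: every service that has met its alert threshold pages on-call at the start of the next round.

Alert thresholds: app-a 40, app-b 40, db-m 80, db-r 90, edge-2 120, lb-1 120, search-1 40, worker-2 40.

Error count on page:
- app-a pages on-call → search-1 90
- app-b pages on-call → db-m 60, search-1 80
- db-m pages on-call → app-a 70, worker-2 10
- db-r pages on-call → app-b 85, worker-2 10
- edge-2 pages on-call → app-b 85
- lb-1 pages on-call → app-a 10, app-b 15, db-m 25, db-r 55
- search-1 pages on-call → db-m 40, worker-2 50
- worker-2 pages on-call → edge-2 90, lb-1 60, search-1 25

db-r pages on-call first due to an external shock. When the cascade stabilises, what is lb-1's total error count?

60

Round 1 — db-r pages on-call (initial).
  app-b: +85 → 85 ≥ 40
  worker-2: +10 → 10 < 40
Round 2 — app-b pages on-call.
  db-m: +60 → 60 < 80
  search-1: +80 → 80 ≥ 40
Round 3 — search-1 pages on-call.
  db-m: +40 → 100 ≥ 80
  worker-2: +50 → 60 ≥ 40
Round 4 — db-m, worker-2 page on-call.
  app-a: +70 → 70 ≥ 40
  edge-2: +90 → 90 < 120
  lb-1: +60 → 60 < 120
Round 5 — app-a pages on-call.
No further pages.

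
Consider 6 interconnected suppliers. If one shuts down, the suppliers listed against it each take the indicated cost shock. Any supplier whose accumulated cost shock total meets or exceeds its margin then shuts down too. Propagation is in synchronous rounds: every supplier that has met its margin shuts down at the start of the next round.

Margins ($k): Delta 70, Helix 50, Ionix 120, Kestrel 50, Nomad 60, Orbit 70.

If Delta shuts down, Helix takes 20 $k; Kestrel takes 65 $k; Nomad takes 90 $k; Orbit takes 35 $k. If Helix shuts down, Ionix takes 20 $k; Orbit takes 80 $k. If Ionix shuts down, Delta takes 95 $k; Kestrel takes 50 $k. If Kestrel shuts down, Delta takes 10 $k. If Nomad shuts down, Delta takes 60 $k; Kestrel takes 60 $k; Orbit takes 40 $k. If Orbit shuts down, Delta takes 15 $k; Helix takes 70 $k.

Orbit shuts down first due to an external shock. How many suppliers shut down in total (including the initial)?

Round 1 — Orbit shuts down (initial).
  Delta: +15 → 15 < 70
  Helix: +70 → 70 ≥ 50
Round 2 — Helix shuts down.
  Ionix: +20 → 20 < 120
No further shutdowns.

2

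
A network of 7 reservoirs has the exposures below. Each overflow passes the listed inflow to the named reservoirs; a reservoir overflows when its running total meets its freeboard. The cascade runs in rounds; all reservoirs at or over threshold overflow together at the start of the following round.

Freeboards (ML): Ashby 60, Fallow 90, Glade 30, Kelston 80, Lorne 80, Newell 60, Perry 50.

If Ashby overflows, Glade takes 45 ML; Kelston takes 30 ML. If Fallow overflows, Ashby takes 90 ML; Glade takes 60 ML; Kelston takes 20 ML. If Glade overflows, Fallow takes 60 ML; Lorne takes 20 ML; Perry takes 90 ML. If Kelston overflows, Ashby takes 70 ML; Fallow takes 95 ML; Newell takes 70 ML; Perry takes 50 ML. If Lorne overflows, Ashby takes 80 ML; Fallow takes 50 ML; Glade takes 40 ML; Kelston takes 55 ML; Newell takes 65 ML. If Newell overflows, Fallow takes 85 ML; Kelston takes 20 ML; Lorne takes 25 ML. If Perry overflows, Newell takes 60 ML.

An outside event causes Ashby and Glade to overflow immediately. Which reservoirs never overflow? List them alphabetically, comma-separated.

Round 1 — Ashby, Glade overflow (initial).
  Fallow: +60 → 60 < 90
  Kelston: +30 → 30 < 80
  Lorne: +20 → 20 < 80
  Perry: +90 → 90 ≥ 50
Round 2 — Perry overflows.
  Newell: +60 → 60 ≥ 60
Round 3 — Newell overflows.
  Fallow: +85 → 145 ≥ 90
  Kelston: +20 → 50 < 80
  Lorne: +25 → 45 < 80
Round 4 — Fallow overflows.
  Kelston: +20 → 70 < 80
No further overflows.

Kelston, Lorne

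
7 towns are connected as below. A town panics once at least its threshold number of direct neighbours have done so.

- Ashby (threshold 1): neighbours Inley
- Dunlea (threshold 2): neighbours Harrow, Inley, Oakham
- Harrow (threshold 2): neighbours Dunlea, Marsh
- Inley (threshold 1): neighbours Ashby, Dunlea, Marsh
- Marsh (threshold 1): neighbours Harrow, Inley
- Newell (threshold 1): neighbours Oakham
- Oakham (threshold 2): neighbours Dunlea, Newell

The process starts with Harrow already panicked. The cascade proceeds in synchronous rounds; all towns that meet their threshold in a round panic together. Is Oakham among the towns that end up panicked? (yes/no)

Round 1 — Harrow panics (initial).
Round 2 — checking thresholds:
  Dunlea: 1 of 3 neighbours < 2, holds.
  Marsh: 1 of 2 neighbours ≥ 1, panics.
Round 3 — checking thresholds:
  Dunlea: 1 of 3 neighbours < 2, holds.
  Inley: 1 of 3 neighbours ≥ 1, panics.
Round 4 — checking thresholds:
  Ashby: 1 of 1 neighbours ≥ 1, panics.
  Dunlea: 2 of 3 neighbours ≥ 2, panics.
Round 5 — no new panics; cascade stops.

no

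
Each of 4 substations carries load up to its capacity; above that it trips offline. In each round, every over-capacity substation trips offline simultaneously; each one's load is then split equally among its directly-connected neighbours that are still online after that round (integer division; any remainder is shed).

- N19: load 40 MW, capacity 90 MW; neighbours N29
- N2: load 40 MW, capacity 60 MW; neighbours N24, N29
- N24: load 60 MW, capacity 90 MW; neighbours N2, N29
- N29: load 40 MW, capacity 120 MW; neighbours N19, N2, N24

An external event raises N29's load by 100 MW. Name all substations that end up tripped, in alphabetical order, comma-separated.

Round 1 — N29 at 140 > 120. N29 trips offline.
  N29 sheds 140 MW to N19, N2, N24: 46 each (2 lost).
    N19: 40+46 = 86 ≤ 90
    N2: 40+46 = 86 > 60
    N24: 60+46 = 106 > 90
Round 2 — N2, N24 trip offline.
  N2 sheds 86 MW: no online neighbours, lost.
  N24 sheds 106 MW: no online neighbours, lost.
No further trips.

N2, N24, N29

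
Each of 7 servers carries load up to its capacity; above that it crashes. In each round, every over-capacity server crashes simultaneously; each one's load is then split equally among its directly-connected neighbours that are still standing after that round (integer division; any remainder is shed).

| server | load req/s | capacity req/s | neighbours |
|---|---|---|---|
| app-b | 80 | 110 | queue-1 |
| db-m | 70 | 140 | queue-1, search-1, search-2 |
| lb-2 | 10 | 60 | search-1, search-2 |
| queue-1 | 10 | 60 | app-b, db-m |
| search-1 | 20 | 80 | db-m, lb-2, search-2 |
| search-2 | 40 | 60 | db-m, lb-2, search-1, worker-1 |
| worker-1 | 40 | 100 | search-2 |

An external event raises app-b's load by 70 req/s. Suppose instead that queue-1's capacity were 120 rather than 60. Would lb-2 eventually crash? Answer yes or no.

yes

With queue-1's capacity at 120:
Round 1 — app-b at 150 > 110. app-b crashes.
  app-b sheds 150 req/s to queue-1: 150 each.
    queue-1: 10+150 = 160 > 120
Round 2 — queue-1 crashes.
  queue-1 sheds 160 req/s to db-m: 160 each.
    db-m: 70+160 = 230 > 140
Round 3 — db-m crashes.
  db-m sheds 230 req/s to search-1, search-2: 115 each.
    search-1: 20+115 = 135 > 80
    search-2: 40+115 = 155 > 60
Round 4 — search-1, search-2 crash.
  search-1 sheds 135 req/s to lb-2: 135 each.
    lb-2: 10+135 = 145 > 60
  search-2 sheds 155 req/s to lb-2, worker-1: 77 each (1 lost).
    lb-2: 145+77 = 222 > 60
    worker-1: 40+77 = 117 > 100
Round 5 — lb-2, worker-1 crash.
  lb-2 sheds 222 req/s: no online neighbours, lost.
  worker-1 sheds 117 req/s: no online neighbours, lost.
No further crashes.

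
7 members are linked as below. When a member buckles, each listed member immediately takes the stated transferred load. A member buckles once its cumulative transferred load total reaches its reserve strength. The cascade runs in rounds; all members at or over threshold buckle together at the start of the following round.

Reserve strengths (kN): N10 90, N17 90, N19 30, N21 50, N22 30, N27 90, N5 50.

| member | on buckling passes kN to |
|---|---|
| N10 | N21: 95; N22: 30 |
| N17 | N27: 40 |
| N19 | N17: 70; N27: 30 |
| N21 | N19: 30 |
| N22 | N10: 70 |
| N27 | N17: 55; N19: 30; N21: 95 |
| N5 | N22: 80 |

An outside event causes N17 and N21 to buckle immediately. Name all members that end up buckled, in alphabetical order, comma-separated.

N17, N19, N21

Round 1 — N17, N21 buckle (initial).
  N19: +30 → 30 ≥ 30
  N27: +40 → 40 < 90
Round 2 — N19 buckles.
  N27: +30 → 70 < 90
No further bucklings.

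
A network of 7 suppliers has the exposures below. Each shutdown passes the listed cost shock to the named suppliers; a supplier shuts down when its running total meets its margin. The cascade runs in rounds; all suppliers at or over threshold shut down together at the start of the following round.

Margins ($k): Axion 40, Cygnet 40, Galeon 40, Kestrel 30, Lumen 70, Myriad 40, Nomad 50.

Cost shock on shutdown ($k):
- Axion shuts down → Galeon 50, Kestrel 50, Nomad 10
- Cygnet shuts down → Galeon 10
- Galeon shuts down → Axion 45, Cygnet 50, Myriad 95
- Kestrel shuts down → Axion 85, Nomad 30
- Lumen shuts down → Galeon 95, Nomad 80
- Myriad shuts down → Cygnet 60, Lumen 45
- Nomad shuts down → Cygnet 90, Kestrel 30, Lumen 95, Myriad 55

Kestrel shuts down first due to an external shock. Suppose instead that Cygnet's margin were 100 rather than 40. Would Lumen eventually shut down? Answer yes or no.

With Cygnet's margin at 100:
Round 1 — Kestrel shuts down (initial).
  Axion: +85 → 85 ≥ 40
  Nomad: +30 → 30 < 50
Round 2 — Axion shuts down.
  Galeon: +50 → 50 ≥ 40
  Nomad: +10 → 40 < 50
Round 3 — Galeon shuts down.
  Cygnet: +50 → 50 < 100
  Myriad: +95 → 95 ≥ 40
Round 4 — Myriad shuts down.
  Cygnet: +60 → 110 ≥ 100
  Lumen: +45 → 45 < 70
Round 5 — Cygnet shuts down.
No further shutdowns.

no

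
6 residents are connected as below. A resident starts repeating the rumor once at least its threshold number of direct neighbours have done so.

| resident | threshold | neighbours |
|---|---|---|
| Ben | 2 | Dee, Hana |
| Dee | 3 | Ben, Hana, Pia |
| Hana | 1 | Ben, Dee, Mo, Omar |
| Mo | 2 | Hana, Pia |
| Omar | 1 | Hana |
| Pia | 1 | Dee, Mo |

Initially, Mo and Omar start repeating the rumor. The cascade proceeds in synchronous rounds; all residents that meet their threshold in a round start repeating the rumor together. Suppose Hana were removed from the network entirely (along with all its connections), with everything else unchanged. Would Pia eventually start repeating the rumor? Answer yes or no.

yes

With Hana removed:
Round 1 — Mo, Omar start repeating the rumor (initial).
Round 2 — checking thresholds:
  Pia: 1 of 2 neighbours ≥ 1, starts repeating the rumor.
Round 3 — no new spreads; cascade stops.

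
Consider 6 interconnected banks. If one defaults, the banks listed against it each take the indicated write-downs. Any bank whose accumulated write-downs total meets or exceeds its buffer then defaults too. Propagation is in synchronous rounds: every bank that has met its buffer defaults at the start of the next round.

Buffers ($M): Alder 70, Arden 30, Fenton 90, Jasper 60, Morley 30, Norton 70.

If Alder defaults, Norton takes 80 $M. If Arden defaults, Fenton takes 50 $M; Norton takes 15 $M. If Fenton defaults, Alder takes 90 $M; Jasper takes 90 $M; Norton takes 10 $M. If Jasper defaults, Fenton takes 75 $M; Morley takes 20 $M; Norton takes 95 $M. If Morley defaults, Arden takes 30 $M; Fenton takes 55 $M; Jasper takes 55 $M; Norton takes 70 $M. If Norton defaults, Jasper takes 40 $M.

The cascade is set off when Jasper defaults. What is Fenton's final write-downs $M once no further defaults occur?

Round 1 — Jasper defaults (initial).
  Fenton: +75 → 75 < 90
  Morley: +20 → 20 < 30
  Norton: +95 → 95 ≥ 70
Round 2 — Norton defaults.
No further defaults.

75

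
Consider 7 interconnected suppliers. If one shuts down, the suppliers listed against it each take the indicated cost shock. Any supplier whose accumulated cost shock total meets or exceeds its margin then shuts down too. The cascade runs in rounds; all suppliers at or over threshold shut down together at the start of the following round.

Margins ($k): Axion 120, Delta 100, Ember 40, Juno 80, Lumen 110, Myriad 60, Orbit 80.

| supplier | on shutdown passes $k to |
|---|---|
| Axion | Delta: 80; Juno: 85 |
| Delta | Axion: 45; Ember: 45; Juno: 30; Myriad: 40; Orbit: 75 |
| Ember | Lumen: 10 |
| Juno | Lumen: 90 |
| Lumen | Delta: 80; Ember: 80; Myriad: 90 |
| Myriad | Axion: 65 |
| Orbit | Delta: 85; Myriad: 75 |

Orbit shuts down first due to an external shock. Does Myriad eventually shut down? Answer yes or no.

yes

Round 1 — Orbit shuts down (initial).
  Delta: +85 → 85 < 100
  Myriad: +75 → 75 ≥ 60
Round 2 — Myriad shuts down.
  Axion: +65 → 65 < 120
No further shutdowns.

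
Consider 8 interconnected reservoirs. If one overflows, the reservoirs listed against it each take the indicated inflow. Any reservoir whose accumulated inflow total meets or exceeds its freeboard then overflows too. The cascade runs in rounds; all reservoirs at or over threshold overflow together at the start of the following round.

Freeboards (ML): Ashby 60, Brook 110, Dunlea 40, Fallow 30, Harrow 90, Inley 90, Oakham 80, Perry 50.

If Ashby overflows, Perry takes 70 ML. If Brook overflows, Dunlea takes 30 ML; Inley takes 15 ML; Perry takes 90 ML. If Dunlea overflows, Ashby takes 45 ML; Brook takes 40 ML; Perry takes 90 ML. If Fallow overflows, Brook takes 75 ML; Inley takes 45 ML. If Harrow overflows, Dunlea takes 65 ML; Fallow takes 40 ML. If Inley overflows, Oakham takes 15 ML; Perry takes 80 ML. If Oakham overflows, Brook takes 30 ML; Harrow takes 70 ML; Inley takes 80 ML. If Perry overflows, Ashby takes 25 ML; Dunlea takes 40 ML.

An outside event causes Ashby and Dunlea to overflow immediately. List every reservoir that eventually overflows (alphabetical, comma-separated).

Round 1 — Ashby, Dunlea overflow (initial).
  Brook: +40 → 40 < 110
  Perry: +70+90 → 160 ≥ 50
Round 2 — Perry overflows.
No further overflows.

Ashby, Dunlea, Perry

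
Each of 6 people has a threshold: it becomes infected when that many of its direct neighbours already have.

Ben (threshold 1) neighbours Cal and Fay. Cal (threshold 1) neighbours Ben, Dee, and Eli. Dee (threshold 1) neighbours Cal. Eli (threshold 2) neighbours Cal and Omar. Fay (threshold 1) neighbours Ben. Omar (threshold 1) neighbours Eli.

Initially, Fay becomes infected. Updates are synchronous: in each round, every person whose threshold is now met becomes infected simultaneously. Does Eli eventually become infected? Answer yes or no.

Round 1 — Fay becomes infected (initial).
Round 2 — checking thresholds:
  Ben: 1 of 2 neighbours ≥ 1, becomes infected.
Round 3 — checking thresholds:
  Cal: 1 of 3 neighbours ≥ 1, becomes infected.
Round 4 — checking thresholds:
  Dee: 1 of 1 neighbours ≥ 1, becomes infected.
  Eli: 1 of 2 neighbours < 2, not yet.
Round 5 — no new infections; cascade stops.

no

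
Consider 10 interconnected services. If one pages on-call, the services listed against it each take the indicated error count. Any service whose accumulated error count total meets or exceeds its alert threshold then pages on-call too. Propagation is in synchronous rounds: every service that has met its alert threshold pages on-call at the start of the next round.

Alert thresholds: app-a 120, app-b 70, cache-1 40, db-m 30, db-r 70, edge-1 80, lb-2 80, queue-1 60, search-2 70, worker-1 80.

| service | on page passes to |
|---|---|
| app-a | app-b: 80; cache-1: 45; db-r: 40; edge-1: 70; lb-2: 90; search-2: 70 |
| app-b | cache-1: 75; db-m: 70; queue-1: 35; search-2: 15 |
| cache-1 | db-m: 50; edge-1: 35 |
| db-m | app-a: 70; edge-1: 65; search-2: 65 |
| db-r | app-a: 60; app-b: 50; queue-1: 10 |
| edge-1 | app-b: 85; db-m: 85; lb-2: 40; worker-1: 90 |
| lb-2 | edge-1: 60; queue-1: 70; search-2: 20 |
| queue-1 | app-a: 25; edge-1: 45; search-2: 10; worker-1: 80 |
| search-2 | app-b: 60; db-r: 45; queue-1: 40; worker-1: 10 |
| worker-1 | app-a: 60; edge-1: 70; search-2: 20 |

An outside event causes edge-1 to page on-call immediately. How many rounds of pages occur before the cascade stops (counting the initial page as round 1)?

4

Round 1 — edge-1 pages on-call (initial).
  app-b: +85 → 85 ≥ 70
  db-m: +85 → 85 ≥ 30
  lb-2: +40 → 40 < 80
  worker-1: +90 → 90 ≥ 80
Round 2 — app-b, db-m, worker-1 page on-call.
  app-a: +70+60 → 130 ≥ 120
  cache-1: +75 → 75 ≥ 40
  queue-1: +35 → 35 < 60
  search-2: +15+65+20 → 100 ≥ 70
Round 3 — app-a, cache-1, search-2 page on-call.
  db-r: +40+45 → 85 ≥ 70
  lb-2: +90 → 130 ≥ 80
  queue-1: +40 → 75 ≥ 60
Round 4 — db-r, lb-2, queue-1 page on-call.
No further pages.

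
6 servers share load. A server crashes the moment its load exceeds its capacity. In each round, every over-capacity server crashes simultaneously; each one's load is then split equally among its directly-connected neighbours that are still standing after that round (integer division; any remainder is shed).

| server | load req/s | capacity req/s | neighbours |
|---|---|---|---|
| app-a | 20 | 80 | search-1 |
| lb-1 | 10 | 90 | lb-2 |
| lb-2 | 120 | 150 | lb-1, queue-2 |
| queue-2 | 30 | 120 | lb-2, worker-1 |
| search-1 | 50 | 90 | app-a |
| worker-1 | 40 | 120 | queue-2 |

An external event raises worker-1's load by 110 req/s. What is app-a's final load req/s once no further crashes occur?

Round 1 — worker-1 at 150 > 120. worker-1 crashes.
  worker-1 sheds 150 req/s to queue-2: 150 each.
    queue-2: 30+150 = 180 > 120
Round 2 — queue-2 crashes.
  queue-2 sheds 180 req/s to lb-2: 180 each.
    lb-2: 120+180 = 300 > 150
Round 3 — lb-2 crashes.
  lb-2 sheds 300 req/s to lb-1: 300 each.
    lb-1: 10+300 = 310 > 90
Round 4 — lb-1 crashes.
  lb-1 sheds 310 req/s: no online neighbours, lost.
No further crashes.

20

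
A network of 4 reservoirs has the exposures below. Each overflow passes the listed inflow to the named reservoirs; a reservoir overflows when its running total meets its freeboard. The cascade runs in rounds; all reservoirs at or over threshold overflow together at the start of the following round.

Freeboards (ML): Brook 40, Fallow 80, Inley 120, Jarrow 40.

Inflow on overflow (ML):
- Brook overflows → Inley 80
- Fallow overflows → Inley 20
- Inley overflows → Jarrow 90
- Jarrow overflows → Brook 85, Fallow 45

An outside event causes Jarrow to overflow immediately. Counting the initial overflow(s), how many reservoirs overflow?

Round 1 — Jarrow overflows (initial).
  Brook: +85 → 85 ≥ 40
  Fallow: +45 → 45 < 80
Round 2 — Brook overflows.
  Inley: +80 → 80 < 120
No further overflows.

2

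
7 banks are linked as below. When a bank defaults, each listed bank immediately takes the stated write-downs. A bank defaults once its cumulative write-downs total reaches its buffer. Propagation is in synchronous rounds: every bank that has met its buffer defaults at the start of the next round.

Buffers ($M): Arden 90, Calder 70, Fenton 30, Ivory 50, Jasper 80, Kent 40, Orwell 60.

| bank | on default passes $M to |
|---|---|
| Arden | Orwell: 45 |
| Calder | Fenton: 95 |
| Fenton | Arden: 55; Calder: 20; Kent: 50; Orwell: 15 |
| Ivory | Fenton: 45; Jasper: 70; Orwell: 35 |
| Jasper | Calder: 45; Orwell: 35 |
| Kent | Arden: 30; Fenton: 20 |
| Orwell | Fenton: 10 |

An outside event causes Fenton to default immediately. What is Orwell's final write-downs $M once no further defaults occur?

Round 1 — Fenton defaults (initial).
  Arden: +55 → 55 < 90
  Calder: +20 → 20 < 70
  Kent: +50 → 50 ≥ 40
  Orwell: +15 → 15 < 60
Round 2 — Kent defaults.
  Arden: +30 → 85 < 90
No further defaults.

15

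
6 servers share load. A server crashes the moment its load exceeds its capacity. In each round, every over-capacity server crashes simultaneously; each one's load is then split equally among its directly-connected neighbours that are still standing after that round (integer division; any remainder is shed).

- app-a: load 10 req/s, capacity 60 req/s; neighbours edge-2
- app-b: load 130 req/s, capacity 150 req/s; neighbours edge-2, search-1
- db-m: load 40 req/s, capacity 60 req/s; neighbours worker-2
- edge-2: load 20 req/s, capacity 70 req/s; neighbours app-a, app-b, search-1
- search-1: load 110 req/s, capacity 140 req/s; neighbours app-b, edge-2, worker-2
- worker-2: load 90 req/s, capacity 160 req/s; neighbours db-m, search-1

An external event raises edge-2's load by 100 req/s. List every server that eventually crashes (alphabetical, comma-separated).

Round 1 — edge-2 at 120 > 70. edge-2 crashes.
  edge-2 sheds 120 req/s to app-a, app-b, search-1: 40 each.
    app-a: 10+40 = 50 ≤ 60
    app-b: 130+40 = 170 > 150
    search-1: 110+40 = 150 > 140
Round 2 — app-b, search-1 crash.
  app-b sheds 170 req/s: no online neighbours, lost.
  search-1 sheds 150 req/s to worker-2: 150 each.
    worker-2: 90+150 = 240 > 160
Round 3 — worker-2 crashes.
  worker-2 sheds 240 req/s to db-m: 240 each.
    db-m: 40+240 = 280 > 60
Round 4 — db-m crashes.
  db-m sheds 280 req/s: no online neighbours, lost.
No further crashes.

app-b, db-m, edge-2, search-1, worker-2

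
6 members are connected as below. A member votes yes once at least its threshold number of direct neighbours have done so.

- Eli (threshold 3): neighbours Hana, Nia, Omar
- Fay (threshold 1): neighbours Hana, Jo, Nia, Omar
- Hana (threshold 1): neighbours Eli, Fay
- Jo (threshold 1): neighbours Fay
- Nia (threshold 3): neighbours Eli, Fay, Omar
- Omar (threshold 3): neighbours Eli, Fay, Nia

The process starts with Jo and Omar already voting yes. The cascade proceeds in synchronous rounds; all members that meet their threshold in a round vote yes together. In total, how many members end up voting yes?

4

Round 1 — Jo, Omar vote yes (initial).
Round 2 — checking thresholds:
  Eli: 1 of 3 neighbours < 3, holds.
  Fay: 2 of 4 neighbours ≥ 1, votes yes.
  Nia: 1 of 3 neighbours < 3, holds.
Round 3 — checking thresholds:
  Eli: 1 of 3 neighbours < 3, holds.
  Hana: 1 of 2 neighbours ≥ 1, votes yes.
  Nia: 2 of 3 neighbours < 3, holds.
Round 4 — no new yes votes; cascade stops.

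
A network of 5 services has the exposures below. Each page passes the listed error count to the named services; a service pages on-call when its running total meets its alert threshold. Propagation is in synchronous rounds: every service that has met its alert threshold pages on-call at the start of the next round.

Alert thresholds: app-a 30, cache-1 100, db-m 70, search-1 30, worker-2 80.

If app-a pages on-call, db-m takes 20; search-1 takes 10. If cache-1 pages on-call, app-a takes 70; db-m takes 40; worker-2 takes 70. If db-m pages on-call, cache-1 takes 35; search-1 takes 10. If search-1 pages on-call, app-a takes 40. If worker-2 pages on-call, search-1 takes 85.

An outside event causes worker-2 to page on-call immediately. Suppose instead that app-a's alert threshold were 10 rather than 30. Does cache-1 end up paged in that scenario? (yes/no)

With app-a's alert threshold at 10:
Round 1 — worker-2 pages on-call (initial).
  search-1: +85 → 85 ≥ 30
Round 2 — search-1 pages on-call.
  app-a: +40 → 40 ≥ 10
Round 3 — app-a pages on-call.
  db-m: +20 → 20 < 70
No further pages.

no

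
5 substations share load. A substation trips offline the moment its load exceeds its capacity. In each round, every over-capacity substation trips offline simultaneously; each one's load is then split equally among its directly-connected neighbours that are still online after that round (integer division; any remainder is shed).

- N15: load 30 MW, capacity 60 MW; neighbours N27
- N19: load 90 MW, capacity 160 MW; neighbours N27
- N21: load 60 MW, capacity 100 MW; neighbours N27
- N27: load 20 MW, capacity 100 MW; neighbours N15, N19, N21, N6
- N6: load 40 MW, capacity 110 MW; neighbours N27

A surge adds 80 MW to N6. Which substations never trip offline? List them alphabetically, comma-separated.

N19

Round 1 — N6 at 120 > 110. N6 trips offline.
  N6 sheds 120 MW to N27: 120 each.
    N27: 20+120 = 140 > 100
Round 2 — N27 trips offline.
  N27 sheds 140 MW to N15, N19, N21: 46 each (2 lost).
    N15: 30+46 = 76 > 60
    N19: 90+46 = 136 ≤ 160
    N21: 60+46 = 106 > 100
Round 3 — N15, N21 trip offline.
  N15 sheds 76 MW: no online neighbours, lost.
  N21 sheds 106 MW: no online neighbours, lost.
No further trips.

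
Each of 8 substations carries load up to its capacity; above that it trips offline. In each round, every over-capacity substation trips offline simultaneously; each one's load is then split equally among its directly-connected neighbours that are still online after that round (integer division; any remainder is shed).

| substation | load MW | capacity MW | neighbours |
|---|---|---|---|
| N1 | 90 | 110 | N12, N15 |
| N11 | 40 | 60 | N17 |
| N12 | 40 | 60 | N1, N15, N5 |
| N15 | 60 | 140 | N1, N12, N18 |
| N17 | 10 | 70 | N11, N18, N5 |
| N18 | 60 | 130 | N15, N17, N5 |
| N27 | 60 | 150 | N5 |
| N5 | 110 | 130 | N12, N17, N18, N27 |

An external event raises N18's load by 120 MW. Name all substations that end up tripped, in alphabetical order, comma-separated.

N1, N11, N12, N15, N17, N18, N5

Round 1 — N18 at 180 > 130. N18 trips offline.
  N18 sheds 180 MW to N15, N17, N5: 60 each.
    N15: 60+60 = 120 ≤ 140
    N17: 10+60 = 70 ≤ 70
    N5: 110+60 = 170 > 130
Round 2 — N5 trips offline.
  N5 sheds 170 MW to N12, N17, N27: 56 each (2 lost).
    N12: 40+56 = 96 > 60
    N17: 70+56 = 126 > 70
    N27: 60+56 = 116 ≤ 150
Round 3 — N12, N17 trip offline.
  N12 sheds 96 MW to N1, N15: 48 each.
    N1: 90+48 = 138 > 110
    N15: 120+48 = 168 > 140
  N17 sheds 126 MW to N11: 126 each.
    N11: 40+126 = 166 > 60
Round 4 — N1, N11, N15 trip offline.
  N1 sheds 138 MW: no online neighbours, lost.
  N11 sheds 166 MW: no online neighbours, lost.
  N15 sheds 168 MW: no online neighbours, lost.
No further trips.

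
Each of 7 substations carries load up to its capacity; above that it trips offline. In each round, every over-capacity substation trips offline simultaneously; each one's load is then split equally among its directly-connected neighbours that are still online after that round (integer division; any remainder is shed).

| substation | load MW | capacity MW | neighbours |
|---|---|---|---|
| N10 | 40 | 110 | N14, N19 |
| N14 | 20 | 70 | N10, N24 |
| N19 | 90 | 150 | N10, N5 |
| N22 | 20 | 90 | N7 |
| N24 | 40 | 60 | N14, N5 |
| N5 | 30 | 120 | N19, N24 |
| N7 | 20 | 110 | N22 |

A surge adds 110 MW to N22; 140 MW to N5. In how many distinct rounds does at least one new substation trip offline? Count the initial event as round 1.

Round 1 — N22 at 130 > 90; N5 at 170 > 120. N22, N5 trip offline.
  N22 sheds 130 MW to N7: 130 each.
    N7: 20+130 = 150 > 110
  N5 sheds 170 MW to N19, N24: 85 each.
    N19: 90+85 = 175 > 150
    N24: 40+85 = 125 > 60
Round 2 — N19, N24, N7 trip offline.
  N19 sheds 175 MW to N10: 175 each.
    N10: 40+175 = 215 > 110
  N24 sheds 125 MW to N14: 125 each.
    N14: 20+125 = 145 > 70
  N7 sheds 150 MW: no online neighbours, lost.
Round 3 — N10, N14 trip offline.
  N10 sheds 215 MW: no online neighbours, lost.
  N14 sheds 145 MW: no online neighbours, lost.
No further trips.

3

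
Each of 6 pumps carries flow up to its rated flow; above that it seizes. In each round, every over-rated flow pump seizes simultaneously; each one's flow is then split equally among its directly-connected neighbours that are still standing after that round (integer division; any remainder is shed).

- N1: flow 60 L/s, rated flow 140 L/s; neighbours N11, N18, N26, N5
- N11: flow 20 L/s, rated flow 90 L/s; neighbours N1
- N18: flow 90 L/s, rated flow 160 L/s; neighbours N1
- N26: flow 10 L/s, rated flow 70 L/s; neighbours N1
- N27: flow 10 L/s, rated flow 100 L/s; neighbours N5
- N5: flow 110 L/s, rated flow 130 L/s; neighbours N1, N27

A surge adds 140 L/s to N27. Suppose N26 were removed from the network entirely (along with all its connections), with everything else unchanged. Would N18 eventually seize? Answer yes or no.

yes

With N26 removed:
Round 1 — N27 at 150 > 100. N27 seizes.
  N27 sheds 150 L/s to N5: 150 each.
    N5: 110+150 = 260 > 130
Round 2 — N5 seizes.
  N5 sheds 260 L/s to N1: 260 each.
    N1: 60+260 = 320 > 140
Round 3 — N1 seizes.
  N1 sheds 320 L/s to N11, N18: 160 each.
    N11: 20+160 = 180 > 90
    N18: 90+160 = 250 > 160
Round 4 — N11, N18 seize.
  N11 sheds 180 L/s: no online neighbours, lost.
  N18 sheds 250 L/s: no online neighbours, lost.
No further seizures.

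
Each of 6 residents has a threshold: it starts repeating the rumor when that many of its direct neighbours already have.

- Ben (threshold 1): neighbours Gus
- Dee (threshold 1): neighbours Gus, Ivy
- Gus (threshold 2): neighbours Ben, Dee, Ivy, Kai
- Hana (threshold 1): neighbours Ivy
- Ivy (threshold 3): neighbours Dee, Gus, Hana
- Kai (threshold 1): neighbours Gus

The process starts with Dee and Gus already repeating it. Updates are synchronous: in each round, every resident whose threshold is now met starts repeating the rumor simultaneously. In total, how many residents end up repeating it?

4

Round 1 — Dee, Gus start repeating the rumor (initial).
Round 2 — checking thresholds:
  Ben: 1 of 1 neighbours ≥ 1, starts repeating the rumor.
  Ivy: 2 of 3 neighbours < 3, not yet.
  Kai: 1 of 1 neighbours ≥ 1, starts repeating the rumor.
Round 3 — no new spreads; cascade stops.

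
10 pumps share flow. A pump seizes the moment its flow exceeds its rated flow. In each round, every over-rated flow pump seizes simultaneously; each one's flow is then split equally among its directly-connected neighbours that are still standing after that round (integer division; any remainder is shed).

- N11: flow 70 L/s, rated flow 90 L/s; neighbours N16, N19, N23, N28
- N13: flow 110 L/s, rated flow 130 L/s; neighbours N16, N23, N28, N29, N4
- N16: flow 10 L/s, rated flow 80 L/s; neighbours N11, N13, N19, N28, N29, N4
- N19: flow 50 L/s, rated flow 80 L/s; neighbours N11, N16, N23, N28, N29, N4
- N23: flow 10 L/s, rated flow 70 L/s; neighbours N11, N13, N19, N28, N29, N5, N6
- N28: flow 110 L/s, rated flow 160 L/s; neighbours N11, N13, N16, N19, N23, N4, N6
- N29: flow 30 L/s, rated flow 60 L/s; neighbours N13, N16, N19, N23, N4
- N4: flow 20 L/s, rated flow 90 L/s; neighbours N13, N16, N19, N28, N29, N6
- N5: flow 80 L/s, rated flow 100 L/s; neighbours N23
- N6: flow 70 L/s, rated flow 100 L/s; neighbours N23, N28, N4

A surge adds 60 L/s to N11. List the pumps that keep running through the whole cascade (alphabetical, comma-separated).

N13, N16, N23, N28, N29, N4, N5, N6

Round 1 — N11 at 130 > 90. N11 seizes.
  N11 sheds 130 L/s to N16, N19, N23, N28: 32 each (2 lost).
    N16: 10+32 = 42 ≤ 80
    N19: 50+32 = 82 > 80
    N23: 10+32 = 42 ≤ 70
    N28: 110+32 = 142 ≤ 160
Round 2 — N19 seizes.
  N19 sheds 82 L/s to N16, N23, N28, N29, N4: 16 each (2 lost).
    N16: 42+16 = 58 ≤ 80
    N23: 42+16 = 58 ≤ 70
    N28: 142+16 = 158 ≤ 160
    N29: 30+16 = 46 ≤ 60
    N4: 20+16 = 36 ≤ 90
No further seizures.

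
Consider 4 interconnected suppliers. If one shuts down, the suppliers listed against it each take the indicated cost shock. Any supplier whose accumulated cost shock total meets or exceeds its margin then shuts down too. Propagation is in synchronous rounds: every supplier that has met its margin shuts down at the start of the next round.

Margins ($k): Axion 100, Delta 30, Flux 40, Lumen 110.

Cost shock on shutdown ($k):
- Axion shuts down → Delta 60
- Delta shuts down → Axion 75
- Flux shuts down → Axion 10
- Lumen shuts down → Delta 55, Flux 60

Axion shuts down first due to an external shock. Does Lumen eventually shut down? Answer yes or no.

no

Round 1 — Axion shuts down (initial).
  Delta: +60 → 60 ≥ 30
Round 2 — Delta shuts down.
No further shutdowns.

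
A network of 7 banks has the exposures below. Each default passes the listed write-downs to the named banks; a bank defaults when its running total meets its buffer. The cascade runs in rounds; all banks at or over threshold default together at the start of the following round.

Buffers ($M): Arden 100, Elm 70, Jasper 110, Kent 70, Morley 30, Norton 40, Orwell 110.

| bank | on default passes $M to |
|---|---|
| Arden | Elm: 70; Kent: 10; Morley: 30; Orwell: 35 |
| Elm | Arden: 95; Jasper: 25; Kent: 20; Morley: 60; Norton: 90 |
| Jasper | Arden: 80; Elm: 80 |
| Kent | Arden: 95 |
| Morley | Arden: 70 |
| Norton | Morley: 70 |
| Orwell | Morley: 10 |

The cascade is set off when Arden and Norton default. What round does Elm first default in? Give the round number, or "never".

2

Round 1 — Arden, Norton default (initial).
  Elm: +70 → 70 ≥ 70
  Kent: +10 → 10 < 70
  Morley: +30+70 → 100 ≥ 30
  Orwell: +35 → 35 < 110
Round 2 — Elm, Morley default.
  Jasper: +25 → 25 < 110
  Kent: +20 → 30 < 70
No further defaults.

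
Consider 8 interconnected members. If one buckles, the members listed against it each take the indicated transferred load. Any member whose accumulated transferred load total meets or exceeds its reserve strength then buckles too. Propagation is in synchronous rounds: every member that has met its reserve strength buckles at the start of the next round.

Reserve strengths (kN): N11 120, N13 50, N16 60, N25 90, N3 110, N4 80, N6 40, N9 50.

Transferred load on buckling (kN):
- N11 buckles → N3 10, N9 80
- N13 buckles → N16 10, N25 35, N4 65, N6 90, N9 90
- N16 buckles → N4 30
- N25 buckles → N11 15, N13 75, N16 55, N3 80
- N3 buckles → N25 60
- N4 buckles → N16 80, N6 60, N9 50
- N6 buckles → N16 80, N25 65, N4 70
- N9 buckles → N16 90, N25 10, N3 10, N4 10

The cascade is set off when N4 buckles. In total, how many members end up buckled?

4

Round 1 — N4 buckles (initial).
  N16: +80 → 80 ≥ 60
  N6: +60 → 60 ≥ 40
  N9: +50 → 50 ≥ 50
Round 2 — N16, N6, N9 buckle.
  N25: +65+10 → 75 < 90
  N3: +10 → 10 < 110
No further bucklings.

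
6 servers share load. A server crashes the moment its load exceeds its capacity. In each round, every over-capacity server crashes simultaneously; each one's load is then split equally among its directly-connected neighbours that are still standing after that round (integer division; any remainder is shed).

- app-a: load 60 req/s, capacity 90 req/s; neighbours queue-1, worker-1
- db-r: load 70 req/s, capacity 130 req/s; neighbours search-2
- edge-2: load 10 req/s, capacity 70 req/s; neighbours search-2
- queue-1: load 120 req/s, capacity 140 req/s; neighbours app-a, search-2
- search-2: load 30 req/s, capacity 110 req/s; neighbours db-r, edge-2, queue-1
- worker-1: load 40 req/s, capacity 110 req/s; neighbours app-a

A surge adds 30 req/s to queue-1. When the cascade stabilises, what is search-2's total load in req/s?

Round 1 — queue-1 at 150 > 140. queue-1 crashes.
  queue-1 sheds 150 req/s to app-a, search-2: 75 each.
    app-a: 60+75 = 135 > 90
    search-2: 30+75 = 105 ≤ 110
Round 2 — app-a crashes.
  app-a sheds 135 req/s to worker-1: 135 each.
    worker-1: 40+135 = 175 > 110
Round 3 — worker-1 crashes.
  worker-1 sheds 175 req/s: no online neighbours, lost.
No further crashes.

105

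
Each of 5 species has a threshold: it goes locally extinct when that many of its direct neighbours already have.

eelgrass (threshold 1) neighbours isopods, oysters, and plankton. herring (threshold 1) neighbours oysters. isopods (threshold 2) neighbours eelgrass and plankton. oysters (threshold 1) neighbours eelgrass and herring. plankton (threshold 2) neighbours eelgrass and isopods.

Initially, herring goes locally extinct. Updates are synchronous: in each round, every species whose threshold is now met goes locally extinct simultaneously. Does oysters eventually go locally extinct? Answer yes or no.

Round 1 — herring goes locally extinct (initial).
Round 2 — checking thresholds:
  oysters: 1 of 2 neighbours ≥ 1, goes locally extinct.
Round 3 — checking thresholds:
  eelgrass: 1 of 3 neighbours ≥ 1, goes locally extinct.
Round 4 — no new extinctions; cascade stops.

yes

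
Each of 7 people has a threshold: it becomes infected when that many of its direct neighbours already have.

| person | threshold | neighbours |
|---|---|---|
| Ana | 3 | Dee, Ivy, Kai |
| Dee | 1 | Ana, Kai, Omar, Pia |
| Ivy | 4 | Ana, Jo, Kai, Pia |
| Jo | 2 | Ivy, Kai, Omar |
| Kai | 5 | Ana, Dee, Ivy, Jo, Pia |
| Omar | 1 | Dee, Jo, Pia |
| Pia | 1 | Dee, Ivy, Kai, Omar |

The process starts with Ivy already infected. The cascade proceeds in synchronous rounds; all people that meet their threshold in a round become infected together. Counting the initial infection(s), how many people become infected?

5

Round 1 — Ivy becomes infected (initial).
Round 2 — checking thresholds:
  Ana: 1 of 3 neighbours < 3, below threshold.
  Jo: 1 of 3 neighbours < 2, below threshold.
  Kai: 1 of 5 neighbours < 5, below threshold.
  Pia: 1 of 4 neighbours ≥ 1, becomes infected.
Round 3 — checking thresholds:
  Ana: 1 of 3 neighbours < 3, below threshold.
  Dee: 1 of 4 neighbours ≥ 1, becomes infected.
  Jo: 1 of 3 neighbours < 2, below threshold.
  Kai: 2 of 5 neighbours < 5, below threshold.
  Omar: 1 of 3 neighbours ≥ 1, becomes infected.
Round 4 — checking thresholds:
  Ana: 2 of 3 neighbours < 3, below threshold.
  Jo: 2 of 3 neighbours ≥ 2, becomes infected.
  Kai: 3 of 5 neighbours < 5, below threshold.
Round 5 — no new infections; cascade stops.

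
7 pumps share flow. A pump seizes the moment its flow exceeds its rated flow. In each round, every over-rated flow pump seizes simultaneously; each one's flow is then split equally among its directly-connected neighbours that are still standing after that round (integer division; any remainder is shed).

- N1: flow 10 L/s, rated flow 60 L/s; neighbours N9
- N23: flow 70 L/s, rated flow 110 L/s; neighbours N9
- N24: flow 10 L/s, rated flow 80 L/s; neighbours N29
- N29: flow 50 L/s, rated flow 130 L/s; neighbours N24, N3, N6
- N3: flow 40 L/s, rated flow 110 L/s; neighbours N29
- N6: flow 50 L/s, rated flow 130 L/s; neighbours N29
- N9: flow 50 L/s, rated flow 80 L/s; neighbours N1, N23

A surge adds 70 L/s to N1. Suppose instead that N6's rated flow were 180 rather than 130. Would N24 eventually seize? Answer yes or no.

With N6's rated flow at 180:
Round 1 — N1 at 80 > 60. N1 seizes.
  N1 sheds 80 L/s to N9: 80 each.
    N9: 50+80 = 130 > 80
Round 2 — N9 seizes.
  N9 sheds 130 L/s to N23: 130 each.
    N23: 70+130 = 200 > 110
Round 3 — N23 seizes.
  N23 sheds 200 L/s: no online neighbours, lost.
No further seizures.

no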